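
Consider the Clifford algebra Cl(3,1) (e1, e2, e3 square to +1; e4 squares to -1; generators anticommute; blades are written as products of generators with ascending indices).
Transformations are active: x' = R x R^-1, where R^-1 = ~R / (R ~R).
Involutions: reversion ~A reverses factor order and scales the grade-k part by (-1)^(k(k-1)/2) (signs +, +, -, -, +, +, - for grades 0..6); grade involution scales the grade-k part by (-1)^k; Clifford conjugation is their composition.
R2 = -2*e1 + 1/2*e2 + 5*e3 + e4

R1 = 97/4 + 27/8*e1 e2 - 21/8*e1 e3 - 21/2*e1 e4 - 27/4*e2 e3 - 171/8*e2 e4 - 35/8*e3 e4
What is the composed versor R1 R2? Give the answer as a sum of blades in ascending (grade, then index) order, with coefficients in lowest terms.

Distribute over the terms of R2 (each basis-blade product reordered to ascending indices, repeated generators contracted through their squares):
R1 (-2*e1) = -97/2*e1 + 27/4*e2 - 21/4*e3 - 21*e4 + 27/2*e1 e2 e3 + 171/4*e1 e2 e4 + 35/4*e1 e3 e4
R1 (1/2*e2) = 27/16*e1 + 97/8*e2 + 27/8*e3 + 171/16*e4 + 21/16*e1 e2 e3 + 21/4*e1 e2 e4 - 35/16*e2 e3 e4
R1 (5*e3) = -105/8*e1 - 135/4*e2 + 485/4*e3 + 175/8*e4 + 135/8*e1 e2 e3 + 105/2*e1 e3 e4 + 855/8*e2 e3 e4
R1 (e4) = 21/2*e1 + 171/8*e2 + 35/8*e3 + 97/4*e4 + 27/8*e1 e2 e4 - 21/8*e1 e3 e4 - 27/4*e2 e3 e4
Summing the partial products and collecting blades:
Answer: -791/16*e1 + 13/2*e2 + 495/4*e3 + 573/16*e4 + 507/16*e1 e2 e3 + 411/8*e1 e2 e4 + 469/8*e1 e3 e4 + 1567/16*e2 e3 e4


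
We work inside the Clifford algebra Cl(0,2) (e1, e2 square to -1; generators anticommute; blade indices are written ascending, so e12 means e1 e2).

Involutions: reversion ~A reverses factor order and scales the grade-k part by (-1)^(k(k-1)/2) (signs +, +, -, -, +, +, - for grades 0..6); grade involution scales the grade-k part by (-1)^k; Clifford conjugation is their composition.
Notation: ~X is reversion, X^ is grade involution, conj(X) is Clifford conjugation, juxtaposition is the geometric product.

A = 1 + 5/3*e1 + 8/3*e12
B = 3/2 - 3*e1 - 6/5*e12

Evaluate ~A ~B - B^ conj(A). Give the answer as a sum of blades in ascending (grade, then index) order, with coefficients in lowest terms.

first term: 97/10 - 1/2*e1 + 6*e2 - 14/5*e12
second term: 33/10 + 1/2*e1 + 10*e2 - 26/5*e12
Answer: 32/5 - e1 - 4*e2 + 12/5*e12


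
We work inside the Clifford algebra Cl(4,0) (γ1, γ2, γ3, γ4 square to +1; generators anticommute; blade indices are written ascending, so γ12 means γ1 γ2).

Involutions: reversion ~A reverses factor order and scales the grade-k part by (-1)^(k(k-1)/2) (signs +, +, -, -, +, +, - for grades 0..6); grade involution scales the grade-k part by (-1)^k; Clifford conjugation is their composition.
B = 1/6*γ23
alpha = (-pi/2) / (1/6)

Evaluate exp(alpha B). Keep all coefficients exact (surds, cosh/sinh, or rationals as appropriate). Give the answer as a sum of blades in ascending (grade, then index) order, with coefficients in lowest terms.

B^2 = (1/6)^2*(γ23)^2 = 1/36*(-1) = -1/36 (a basis 2-blade squares to minus the product of its generators' squares).
B^2 = -1/36 — a negative square means the series sums to a rotation: l = 1/6, alpha*l = -pi/2, so exp(alpha B) = cos(-pi/2) + (sin(-pi/2)/(1/6))*B = 0 + (-6)*B.
Answer: -γ23


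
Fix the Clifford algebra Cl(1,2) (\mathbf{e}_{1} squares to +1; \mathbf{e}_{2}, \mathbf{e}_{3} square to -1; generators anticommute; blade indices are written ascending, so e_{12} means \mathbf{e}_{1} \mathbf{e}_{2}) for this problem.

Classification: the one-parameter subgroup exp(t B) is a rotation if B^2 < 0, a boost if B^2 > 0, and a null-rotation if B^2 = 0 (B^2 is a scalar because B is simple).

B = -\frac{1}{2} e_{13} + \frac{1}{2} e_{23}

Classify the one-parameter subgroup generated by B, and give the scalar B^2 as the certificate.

B^2 term by term: the squares give (-\frac{1}{2})^2*(e_{13})^2 + (\frac{1}{2})^2*(e_{23})^2 = \frac{1}{4}*(+1) + \frac{1}{4}*(-1) = 0 (each basis 2-blade squares to minus the product of its generators' squares); cross terms between blades sharing an index anticommute and cancel. So B^2 = 0.
Answer: null-rotation, certificate B^2 = 0. Certificate logic: 0 is a conjugation-invariant scalar, so its sign fixes rotation versus boost versus null-rotation outright.


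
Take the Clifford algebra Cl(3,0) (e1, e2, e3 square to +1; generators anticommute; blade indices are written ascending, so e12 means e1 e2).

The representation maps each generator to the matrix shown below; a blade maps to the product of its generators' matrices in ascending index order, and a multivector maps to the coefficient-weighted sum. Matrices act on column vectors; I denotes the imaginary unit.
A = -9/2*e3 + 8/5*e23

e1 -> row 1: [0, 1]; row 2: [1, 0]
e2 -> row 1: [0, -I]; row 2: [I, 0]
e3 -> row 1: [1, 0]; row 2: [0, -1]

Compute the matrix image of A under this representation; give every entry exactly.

Bivector images (products of the table entries): rho(e23) = rho(e2)rho(e3) = row 1: [0, I]; row 2: [I, 0].
M = (-9/2)*rho(e3) + (8/5)*rho(e23), summed entrywise:
Answer: row 1: [-9/2, 8*I/5]; row 2: [8*I/5, 9/2]


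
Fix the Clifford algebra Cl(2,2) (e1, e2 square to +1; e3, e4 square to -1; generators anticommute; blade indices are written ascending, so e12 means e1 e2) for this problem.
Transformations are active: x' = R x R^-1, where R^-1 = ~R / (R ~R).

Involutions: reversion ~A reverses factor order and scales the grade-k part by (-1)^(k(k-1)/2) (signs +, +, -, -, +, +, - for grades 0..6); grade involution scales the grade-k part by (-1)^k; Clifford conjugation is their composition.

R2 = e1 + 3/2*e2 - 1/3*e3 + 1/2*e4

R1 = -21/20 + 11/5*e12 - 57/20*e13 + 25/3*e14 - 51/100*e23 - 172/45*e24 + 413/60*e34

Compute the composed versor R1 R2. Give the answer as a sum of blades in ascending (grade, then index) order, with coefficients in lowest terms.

Distribute over the terms of R2 (each basis-blade product reordered to ascending indices, repeated generators contracted through their squares):
R1 (e1) = -21/20*e1 - 11/5*e2 + 57/20*e3 - 25/3*e4 - 51/100*e123 - 172/45*e124 + 413/60*e134
R1 (3/2*e2) = 33/10*e1 - 63/40*e2 + 153/200*e3 + 86/15*e4 + 171/40*e123 - 25/2*e124 + 413/40*e234
R1 (-1/3*e3) = -19/20*e1 - 17/100*e2 + 7/20*e3 - 413/180*e4 - 11/15*e123 + 25/9*e134 - 172/135*e234
R1 (1/2*e4) = -25/6*e1 + 86/45*e2 - 413/120*e3 - 21/40*e4 + 11/10*e124 - 57/40*e134 - 51/200*e234
Summing the partial products and collecting blades:
Answer: -43/15*e1 - 3661/1800*e2 + 157/300*e3 - 1951/360*e4 + 1819/600*e123 - 137/9*e124 + 593/72*e134 + 23749/2700*e234


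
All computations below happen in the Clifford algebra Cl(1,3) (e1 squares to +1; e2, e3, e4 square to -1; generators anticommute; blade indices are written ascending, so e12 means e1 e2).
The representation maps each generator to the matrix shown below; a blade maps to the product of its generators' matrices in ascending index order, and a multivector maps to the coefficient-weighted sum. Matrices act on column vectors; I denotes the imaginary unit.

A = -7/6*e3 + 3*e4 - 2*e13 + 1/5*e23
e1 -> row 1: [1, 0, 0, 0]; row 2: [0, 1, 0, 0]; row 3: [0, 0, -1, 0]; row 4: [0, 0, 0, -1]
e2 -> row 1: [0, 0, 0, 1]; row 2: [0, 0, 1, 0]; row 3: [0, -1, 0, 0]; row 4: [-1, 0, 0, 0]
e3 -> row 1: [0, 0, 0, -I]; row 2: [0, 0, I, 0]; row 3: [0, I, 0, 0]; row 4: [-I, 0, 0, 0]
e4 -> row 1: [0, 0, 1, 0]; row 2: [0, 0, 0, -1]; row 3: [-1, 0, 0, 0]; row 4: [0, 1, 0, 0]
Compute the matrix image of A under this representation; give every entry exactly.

Bivector images (products of the table entries): rho(e13) = rho(e1)rho(e3) = row 1: [0, 0, 0, -I]; row 2: [0, 0, I, 0]; row 3: [0, -I, 0, 0]; row 4: [I, 0, 0, 0]; rho(e23) = rho(e2)rho(e3) = row 1: [-I, 0, 0, 0]; row 2: [0, I, 0, 0]; row 3: [0, 0, -I, 0]; row 4: [0, 0, 0, I].
M = (-7/6)*rho(e3) + (3)*rho(e4) + (-2)*rho(e13) + (1/5)*rho(e23), summed entrywise:
Answer: row 1: [-I/5, 0, 3, 19*I/6]; row 2: [0, I/5, -19*I/6, -3]; row 3: [-3, 5*I/6, -I/5, 0]; row 4: [-5*I/6, 3, 0, I/5]


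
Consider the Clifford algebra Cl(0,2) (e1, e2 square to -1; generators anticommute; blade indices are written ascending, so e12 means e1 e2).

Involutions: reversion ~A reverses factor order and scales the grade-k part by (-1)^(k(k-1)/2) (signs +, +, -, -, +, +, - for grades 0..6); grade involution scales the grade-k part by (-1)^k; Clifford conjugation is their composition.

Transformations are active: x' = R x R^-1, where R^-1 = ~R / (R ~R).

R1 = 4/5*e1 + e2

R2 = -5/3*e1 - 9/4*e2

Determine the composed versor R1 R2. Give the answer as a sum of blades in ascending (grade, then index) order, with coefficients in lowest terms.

Distribute over the terms of R1 (each basis-blade product reordered to ascending indices, repeated generators contracted through their squares):
(4/5*e1) R2 = 4/3 - 9/5*e12
(e2) R2 = 9/4 + 5/3*e12
Summing the partial products and collecting blades:
Answer: 43/12 - 2/15*e12


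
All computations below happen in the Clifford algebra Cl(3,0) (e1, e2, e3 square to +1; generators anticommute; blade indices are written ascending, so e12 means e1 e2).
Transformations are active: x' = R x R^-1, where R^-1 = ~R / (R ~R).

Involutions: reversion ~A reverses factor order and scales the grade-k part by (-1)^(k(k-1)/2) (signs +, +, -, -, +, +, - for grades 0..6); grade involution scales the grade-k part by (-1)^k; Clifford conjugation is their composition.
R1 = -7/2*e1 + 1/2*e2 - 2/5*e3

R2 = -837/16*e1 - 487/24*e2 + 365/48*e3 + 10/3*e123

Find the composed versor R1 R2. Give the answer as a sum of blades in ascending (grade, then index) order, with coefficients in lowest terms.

Distribute over the terms of R1 (each basis-blade product reordered to ascending indices, repeated generators contracted through their squares):
(-7/2*e1) R2 = 5859/32 + 3409/48*e12 - 2555/96*e13 - 35/3*e23
(1/2*e2) R2 = -487/48 + 837/32*e12 - 5/3*e13 + 365/96*e23
(-2/5*e3) R2 = -73/24 - 4/3*e12 - 837/40*e13 - 487/60*e23
Summing the partial products and collecting blades:
Answer: 5437/32 + 3067/32*e12 - 7873/160*e13 - 2557/160*e23


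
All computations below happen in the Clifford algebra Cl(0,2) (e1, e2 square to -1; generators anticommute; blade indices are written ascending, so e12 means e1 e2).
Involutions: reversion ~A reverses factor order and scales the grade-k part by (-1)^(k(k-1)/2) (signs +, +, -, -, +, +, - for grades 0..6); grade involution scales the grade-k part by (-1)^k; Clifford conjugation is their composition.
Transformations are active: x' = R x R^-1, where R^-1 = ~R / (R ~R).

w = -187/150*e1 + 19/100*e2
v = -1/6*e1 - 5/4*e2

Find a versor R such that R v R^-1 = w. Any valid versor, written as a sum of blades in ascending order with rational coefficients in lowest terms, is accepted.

A norm check does it: q(v) = q(w) = -229/144, hence R = v + w = -106/75*e1 - 53/50*e2 realises the map — parallel part kept, (v - w)/2 negated, v carried to w.
Answer: -106/75*e1 - 53/50*e2


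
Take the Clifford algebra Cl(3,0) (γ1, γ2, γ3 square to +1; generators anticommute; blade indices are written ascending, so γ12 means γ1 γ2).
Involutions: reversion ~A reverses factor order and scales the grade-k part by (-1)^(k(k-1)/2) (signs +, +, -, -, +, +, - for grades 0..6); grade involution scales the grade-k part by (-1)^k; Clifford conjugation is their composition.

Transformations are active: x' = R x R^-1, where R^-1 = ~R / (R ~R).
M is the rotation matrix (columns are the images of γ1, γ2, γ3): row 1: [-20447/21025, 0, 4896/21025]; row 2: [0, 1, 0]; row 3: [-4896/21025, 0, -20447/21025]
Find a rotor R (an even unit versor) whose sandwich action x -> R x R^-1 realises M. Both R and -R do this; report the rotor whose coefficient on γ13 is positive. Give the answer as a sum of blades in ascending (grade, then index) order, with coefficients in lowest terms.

Method: write R = a + b12*γ12 + b13*γ13 + b23*γ23 with a^2 + b12^2 + b13^2 + b23^2 = 1 (so R^-1 = ~R). Expanding the columns R e_j ~R gives tr M = 4a^2 - 1 and, from the antisymmetric part, M21 - M12 = -4a*b12, M13 - M31 = 4a*b13, M32 - M23 = -4a*b23.
Here tr M = -19869/21025, so a^2 = (1 + tr M)/4 = 289/21025 and a = ±17/145. Taking a = 17/145: M21 - M12 = 0, M13 - M31 = 9792/21025, M32 - M23 = 0, giving b12 = 0, b13 = 144/145, b23 = 0, i.e. R = 17/145 + 144/145*γ13.
Its γ13 coefficient is already positive.
Answer: 17/145 + 144/145*γ13. Uniqueness: Spin(3) -> SO(3) maps R and -R to the same rotation of trace -19869/21025; fixing the sign of the γ13 coefficient removes the ambiguity.


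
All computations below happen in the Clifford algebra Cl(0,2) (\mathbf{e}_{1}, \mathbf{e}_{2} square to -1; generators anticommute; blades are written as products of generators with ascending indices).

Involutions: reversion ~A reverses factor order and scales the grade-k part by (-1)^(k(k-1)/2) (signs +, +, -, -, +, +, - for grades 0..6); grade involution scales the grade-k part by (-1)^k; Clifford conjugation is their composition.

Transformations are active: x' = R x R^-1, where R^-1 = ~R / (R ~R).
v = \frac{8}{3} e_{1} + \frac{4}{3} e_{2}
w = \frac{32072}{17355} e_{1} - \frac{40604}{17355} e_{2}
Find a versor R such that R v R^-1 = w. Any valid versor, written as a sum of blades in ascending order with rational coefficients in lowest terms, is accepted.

Sketch: the shared square -\frac{80}{9} makes R = v + w = \frac{78352}{17355} e_{1} - \frac{17464}{17355} e_{2} the natural versor; its sandwich fixes that direction, negates (v - w)/2, and sends v to w.
Answer: \frac{78352}{17355} e_{1} - \frac{17464}{17355} e_{2}


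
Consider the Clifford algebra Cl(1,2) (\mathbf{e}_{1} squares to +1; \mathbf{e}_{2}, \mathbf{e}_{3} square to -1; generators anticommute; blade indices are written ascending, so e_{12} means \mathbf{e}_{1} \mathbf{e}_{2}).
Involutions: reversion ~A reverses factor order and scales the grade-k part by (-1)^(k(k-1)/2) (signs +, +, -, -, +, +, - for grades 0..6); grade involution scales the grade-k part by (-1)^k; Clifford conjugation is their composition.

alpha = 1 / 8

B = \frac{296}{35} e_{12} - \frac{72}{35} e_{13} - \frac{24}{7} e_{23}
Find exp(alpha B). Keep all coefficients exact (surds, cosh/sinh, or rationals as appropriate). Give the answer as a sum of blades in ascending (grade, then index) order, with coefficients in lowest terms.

B^2 term by term: the squares give (\frac{296}{35})^2*(e_{12})^2 + (-\frac{72}{35})^2*(e_{13})^2 + (-\frac{24}{7})^2*(e_{23})^2 = \frac{87616}{1225}*(+1) + \frac{5184}{1225}*(+1) + \frac{576}{49}*(-1) = 64 (each basis 2-blade squares to minus the product of its generators' squares); cross terms between blades sharing an index anticommute and cancel. So B^2 = 64.
B^2 = 64 — a positive square means the series sums to a boost: l = 8, alpha*l = 1, so exp(alpha B) = cosh(1) + (sinh(1)/8)*B = \cosh{\left(1 \right)} + (\frac{\sinh{\left(1 \right)}}{8})*B.
Answer: \cosh{\left(1 \right)} + \frac{37 \sinh{\left(1 \right)}}{35} e_{12} - \frac{9 \sinh{\left(1 \right)}}{35} e_{13} - \frac{3 \sinh{\left(1 \right)}}{7} e_{23}


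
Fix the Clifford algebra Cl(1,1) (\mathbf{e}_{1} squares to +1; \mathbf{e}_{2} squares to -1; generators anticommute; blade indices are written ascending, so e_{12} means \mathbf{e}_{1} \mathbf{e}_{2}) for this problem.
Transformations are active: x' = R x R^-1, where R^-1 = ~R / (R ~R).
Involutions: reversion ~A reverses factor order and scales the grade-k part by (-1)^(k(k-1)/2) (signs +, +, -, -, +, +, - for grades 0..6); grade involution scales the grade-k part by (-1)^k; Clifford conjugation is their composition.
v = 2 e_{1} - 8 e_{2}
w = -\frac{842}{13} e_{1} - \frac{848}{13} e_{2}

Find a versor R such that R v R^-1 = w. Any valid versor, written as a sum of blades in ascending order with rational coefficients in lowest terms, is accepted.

Since q(v) = q(w) = -60, the sum R = v + w = -\frac{816}{13} e_{1} - \frac{952}{13} e_{2} does the job whenever invertible.
Answer: -\frac{816}{13} e_{1} - \frac{952}{13} e_{2}


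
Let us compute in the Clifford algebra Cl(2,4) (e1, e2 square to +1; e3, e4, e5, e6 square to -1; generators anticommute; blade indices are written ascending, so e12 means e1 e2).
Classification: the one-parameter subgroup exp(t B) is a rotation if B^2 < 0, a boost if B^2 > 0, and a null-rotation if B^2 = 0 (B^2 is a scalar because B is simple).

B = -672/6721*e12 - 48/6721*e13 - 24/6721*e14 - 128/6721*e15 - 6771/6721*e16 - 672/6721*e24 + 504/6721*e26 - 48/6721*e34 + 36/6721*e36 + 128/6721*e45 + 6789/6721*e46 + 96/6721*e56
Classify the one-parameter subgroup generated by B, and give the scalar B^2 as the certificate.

B^2 term by term: the squares give (-672/6721)^2*(e12)^2 + (-48/6721)^2*(e13)^2 + (-24/6721)^2*(e14)^2 + (-128/6721)^2*(e15)^2 + (-6771/6721)^2*(e16)^2 + (-672/6721)^2*(e24)^2 + (504/6721)^2*(e26)^2 + (-48/6721)^2*(e34)^2 + (36/6721)^2*(e36)^2 + (128/6721)^2*(e45)^2 + (6789/6721)^2*(e46)^2 + (96/6721)^2*(e56)^2 = 451584/45171841*(-1) + 2304/45171841*(+1) + 576/45171841*(+1) + 16384/45171841*(+1) + 45846441/45171841*(+1) + 451584/45171841*(+1) + 254016/45171841*(+1) + 2304/45171841*(-1) + 1296/45171841*(-1) + 16384/45171841*(-1) + 46090521/45171841*(-1) + 9216/45171841*(-1) = 0 (each basis 2-blade squares to minus the product of its generators' squares); cross terms between blades sharing an index anticommute and cancel; the commuting (index-disjoint) pairs give grade-4 terms 2*c*c'*(blade product), which cancel blade by blade — e1234: 64512/45171841 - 64512/45171841 = 0; e1236: -48384/45171841 + 48384/45171841 = 0; e1245: -172032/45171841 + 172032/45171841 = 0; e1246: -9124416/45171841 + 24192/45171841 + 9100224/45171841 = 0; e1256: -129024/45171841 + 129024/45171841 = 0; e1345: -12288/45171841 + 12288/45171841 = 0; e1346: -651744/45171841 + 1728/45171841 + 650016/45171841 = 0; e1356: -9216/45171841 + 9216/45171841 = 0; e1456: -4608/45171841 + 1737984/45171841 - 1733376/45171841 = 0; e2346: 48384/45171841 - 48384/45171841 = 0; e2456: -129024/45171841 + 129024/45171841 = 0; e3456: -9216/45171841 + 9216/45171841 = 0 — confirming B is simple. So B^2 = 0.
Answer: null-rotation, certificate B^2 = 0. Note: conjugating B changes its blade decomposition but never the scalar B^2 = 0, whose sign settles the classification.


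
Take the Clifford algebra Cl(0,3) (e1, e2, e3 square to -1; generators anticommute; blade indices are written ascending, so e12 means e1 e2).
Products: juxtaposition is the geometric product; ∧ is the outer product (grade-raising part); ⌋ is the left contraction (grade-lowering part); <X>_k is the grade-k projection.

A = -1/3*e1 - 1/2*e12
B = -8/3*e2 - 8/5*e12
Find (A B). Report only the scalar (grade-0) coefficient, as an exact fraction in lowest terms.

step 1: -4/5 - 4/3*e1 - 8/15*e2 + 8/9*e12
Answer: -4/5


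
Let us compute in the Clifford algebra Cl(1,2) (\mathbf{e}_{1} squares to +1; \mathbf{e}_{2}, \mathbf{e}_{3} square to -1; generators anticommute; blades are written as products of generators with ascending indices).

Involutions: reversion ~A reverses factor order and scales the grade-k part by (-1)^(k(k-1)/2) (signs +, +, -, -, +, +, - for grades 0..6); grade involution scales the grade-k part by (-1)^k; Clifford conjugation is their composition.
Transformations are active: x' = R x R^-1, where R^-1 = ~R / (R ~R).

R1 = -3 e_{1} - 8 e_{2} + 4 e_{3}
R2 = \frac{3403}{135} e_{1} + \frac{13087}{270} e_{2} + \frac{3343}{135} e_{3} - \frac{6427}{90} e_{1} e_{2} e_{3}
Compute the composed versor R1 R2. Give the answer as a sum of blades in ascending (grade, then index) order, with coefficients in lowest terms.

Distribute over the terms of R1 (each basis-blade product reordered to ascending indices, repeated generators contracted through their squares):
(-3 e_{1}) R2 = -\frac{3403}{45} - \frac{13087}{90} e_{1} e_{2} - \frac{3343}{45} e_{1} e_{3} + \frac{6427}{30} e_{2} e_{3}
(-8 e_{2}) R2 = \frac{52348}{135} + \frac{27224}{135} e_{1} e_{2} + \frac{25708}{45} e_{1} e_{3} - \frac{26744}{135} e_{2} e_{3}
(4 e_{3}) R2 = -\frac{13372}{135} + \frac{12854}{45} e_{1} e_{2} - \frac{13612}{135} e_{1} e_{3} - \frac{26174}{135} e_{2} e_{3}
Summing the partial products and collecting blades:
Answer: \frac{9589}{45} + \frac{92311}{270} e_{1} e_{2} + \frac{53483}{135} e_{1} e_{3} - \frac{47993}{270} e_{2} e_{3}


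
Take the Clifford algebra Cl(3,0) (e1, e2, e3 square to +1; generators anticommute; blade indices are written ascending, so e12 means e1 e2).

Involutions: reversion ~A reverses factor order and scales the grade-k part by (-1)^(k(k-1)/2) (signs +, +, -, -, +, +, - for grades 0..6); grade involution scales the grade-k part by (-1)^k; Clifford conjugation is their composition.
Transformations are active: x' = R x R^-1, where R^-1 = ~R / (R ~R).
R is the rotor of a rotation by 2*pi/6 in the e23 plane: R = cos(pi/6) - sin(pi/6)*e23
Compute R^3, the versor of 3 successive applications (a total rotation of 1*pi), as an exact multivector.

Half-angle bookkeeping: 3 applications in e23 add up to rotor phase 3*pi/6 = pi/2, so R^3 = cos(pi/2) - sin(pi/2)*e23.
cos(pi/2) = 0 and sin(pi/2) = 1, so R^3 = -e23. The net rotation is 1*pi; the rotor keeps the half-angle phase exactly.
Answer: -e23


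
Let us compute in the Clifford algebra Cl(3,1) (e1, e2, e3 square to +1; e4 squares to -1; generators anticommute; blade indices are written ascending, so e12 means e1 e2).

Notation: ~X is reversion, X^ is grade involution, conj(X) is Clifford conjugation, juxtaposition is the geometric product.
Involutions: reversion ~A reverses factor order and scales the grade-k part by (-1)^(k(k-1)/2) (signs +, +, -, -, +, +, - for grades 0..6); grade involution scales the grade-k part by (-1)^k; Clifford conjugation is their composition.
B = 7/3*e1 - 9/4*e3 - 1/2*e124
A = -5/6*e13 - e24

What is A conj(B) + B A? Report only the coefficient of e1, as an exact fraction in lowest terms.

first term: -11/8*e1 - 35/18*e3 + 7/3*e124 + 8/3*e234
second term: -11/8*e1 - 35/18*e3 - 7/3*e124 - 8/3*e234
Answer: -11/4


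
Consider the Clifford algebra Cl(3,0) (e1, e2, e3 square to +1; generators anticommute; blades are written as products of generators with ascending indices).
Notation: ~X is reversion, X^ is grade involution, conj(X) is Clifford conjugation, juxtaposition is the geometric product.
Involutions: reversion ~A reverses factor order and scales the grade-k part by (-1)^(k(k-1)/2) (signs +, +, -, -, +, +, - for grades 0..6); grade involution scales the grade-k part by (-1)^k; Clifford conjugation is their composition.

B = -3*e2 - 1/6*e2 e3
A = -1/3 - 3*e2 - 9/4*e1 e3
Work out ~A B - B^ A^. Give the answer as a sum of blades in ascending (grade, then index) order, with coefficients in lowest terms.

first term: 9 + e2 + 1/2*e3 + 3/8*e1 e2 + 1/18*e2 e3 + 27/4*e1 e2 e3
second term: 9 - e2 + 1/2*e3 + 3/8*e1 e2 + 1/18*e2 e3 + 27/4*e1 e2 e3
Answer: 2*e2


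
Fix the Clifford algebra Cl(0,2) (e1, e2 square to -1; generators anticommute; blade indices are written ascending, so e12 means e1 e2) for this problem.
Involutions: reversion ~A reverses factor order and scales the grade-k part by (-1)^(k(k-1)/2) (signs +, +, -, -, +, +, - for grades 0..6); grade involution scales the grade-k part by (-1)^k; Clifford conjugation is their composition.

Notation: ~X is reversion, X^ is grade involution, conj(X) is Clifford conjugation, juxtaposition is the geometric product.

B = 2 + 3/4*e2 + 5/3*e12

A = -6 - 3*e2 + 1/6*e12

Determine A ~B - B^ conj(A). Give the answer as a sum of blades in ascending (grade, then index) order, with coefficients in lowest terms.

first term: -341/36 + 39/8*e1 - 21/2*e2 + 31/3*e12
second term: -341/36 - 39/8*e1 + 21/2*e2 - 31/3*e12
Answer: 39/4*e1 - 21*e2 + 62/3*e12


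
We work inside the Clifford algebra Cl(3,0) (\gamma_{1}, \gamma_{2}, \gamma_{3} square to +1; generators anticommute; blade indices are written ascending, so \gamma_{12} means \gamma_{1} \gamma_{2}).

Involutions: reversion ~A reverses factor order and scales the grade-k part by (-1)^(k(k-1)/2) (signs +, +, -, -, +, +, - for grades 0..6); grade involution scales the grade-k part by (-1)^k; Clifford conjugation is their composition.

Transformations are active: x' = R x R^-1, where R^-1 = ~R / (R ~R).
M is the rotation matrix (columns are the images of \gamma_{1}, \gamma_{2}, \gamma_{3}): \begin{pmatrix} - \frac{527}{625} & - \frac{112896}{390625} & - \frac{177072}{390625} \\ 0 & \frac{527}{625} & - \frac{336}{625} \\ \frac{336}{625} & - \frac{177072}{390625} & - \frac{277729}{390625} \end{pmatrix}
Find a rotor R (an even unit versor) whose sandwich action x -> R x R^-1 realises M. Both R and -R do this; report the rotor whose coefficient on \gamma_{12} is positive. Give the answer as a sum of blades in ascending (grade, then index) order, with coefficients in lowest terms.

Method: write R = a + b12*\gamma_{12} + b13*\gamma_{13} + b23*\gamma_{23} with a^2 + b12^2 + b13^2 + b23^2 = 1 (so R^-1 = ~R). Expanding the columns R e_j ~R gives tr M = 4a^2 - 1 and, from the antisymmetric part, M21 - M12 = -4a*b12, M13 - M31 = 4a*b13, M32 - M23 = -4a*b23.
Here tr M = -\frac{277729}{390625}, so a^2 = (1 + tr M)/4 = \frac{28224}{390625} and a = ±\frac{168}{625}. Taking a = \frac{168}{625}: M21 - M12 = \frac{112896}{390625}, M13 - M31 = -\frac{387072}{390625}, M32 - M23 = \frac{32928}{390625}, giving b12 = -\frac{168}{625}, b13 = -\frac{576}{625}, b23 = -\frac{49}{625}, i.e. R = \frac{168}{625} - \frac{168}{625} \gamma_{12} - \frac{576}{625} \gamma_{13} - \frac{49}{625} \gamma_{23}.
Its \gamma_{12} coefficient is negative, so report the other preimage -R.
Answer: -\frac{168}{625} + \frac{168}{625} \gamma_{12} + \frac{576}{625} \gamma_{13} + \frac{49}{625} \gamma_{23}. Sheet selection: the two-to-one cover makes ±R indistinguishable at the matrix level (trace -\frac{277729}{390625}), so uniqueness comes from the required sign on \gamma_{12}.


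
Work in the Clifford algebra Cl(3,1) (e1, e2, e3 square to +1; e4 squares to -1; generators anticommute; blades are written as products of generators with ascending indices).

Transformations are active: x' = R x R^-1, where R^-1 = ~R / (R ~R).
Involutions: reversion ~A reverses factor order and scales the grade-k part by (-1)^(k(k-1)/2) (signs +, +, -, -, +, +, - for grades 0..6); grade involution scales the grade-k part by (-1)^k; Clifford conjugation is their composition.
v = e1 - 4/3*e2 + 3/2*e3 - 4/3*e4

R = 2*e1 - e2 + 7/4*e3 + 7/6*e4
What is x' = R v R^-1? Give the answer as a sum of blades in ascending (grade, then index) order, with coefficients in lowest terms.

~R = 2*e1 - e2 + 7/4*e3 + 7/6*e4, and R ~R = 965/144, so R^-1 = ~R / (965/144).
R v = 541/72 - 5/3*e1 e2 + 5/4*e1 e3 - 23/6*e1 e4 + 5/6*e2 e3 + 26/9*e2 e4 - 49/12*e3 e4
Answer: 3363/965*e1 - 2632/2895*e2 + 4679/1930*e3 + 11434/2895*e4


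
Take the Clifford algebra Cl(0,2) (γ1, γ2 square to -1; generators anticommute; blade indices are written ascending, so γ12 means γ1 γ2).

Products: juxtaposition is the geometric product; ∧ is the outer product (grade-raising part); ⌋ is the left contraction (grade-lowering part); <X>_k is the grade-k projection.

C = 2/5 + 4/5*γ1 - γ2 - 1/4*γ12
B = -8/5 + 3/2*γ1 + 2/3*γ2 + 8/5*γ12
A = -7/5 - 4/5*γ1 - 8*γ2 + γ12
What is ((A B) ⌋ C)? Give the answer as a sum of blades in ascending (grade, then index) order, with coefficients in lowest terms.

step 1: 538/75 - 2143/150*γ1 + 2197/150*γ2 + 572/75*γ12
step 2: 7713/250 + 2077/1000*γ1 - 2149/200*γ2 - 269/150*γ12
Answer: 7713/250 + 2077/1000*γ1 - 2149/200*γ2 - 269/150*γ12


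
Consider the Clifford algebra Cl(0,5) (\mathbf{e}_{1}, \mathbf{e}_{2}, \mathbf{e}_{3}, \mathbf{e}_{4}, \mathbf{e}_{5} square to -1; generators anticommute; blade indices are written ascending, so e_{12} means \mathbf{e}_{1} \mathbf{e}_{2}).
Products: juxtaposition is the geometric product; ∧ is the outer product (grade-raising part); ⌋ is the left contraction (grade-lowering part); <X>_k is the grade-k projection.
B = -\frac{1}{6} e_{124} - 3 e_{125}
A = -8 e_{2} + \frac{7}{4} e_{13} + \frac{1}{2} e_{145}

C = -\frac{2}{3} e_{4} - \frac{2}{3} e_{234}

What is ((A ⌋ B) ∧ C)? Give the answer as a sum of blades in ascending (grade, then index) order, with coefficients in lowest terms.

step 1: \frac{4}{3} e_{14} + 24 e_{15}
step 2: 16 e_{145} + 16 e_{12345}
Answer: 16 e_{145} + 16 e_{12345}


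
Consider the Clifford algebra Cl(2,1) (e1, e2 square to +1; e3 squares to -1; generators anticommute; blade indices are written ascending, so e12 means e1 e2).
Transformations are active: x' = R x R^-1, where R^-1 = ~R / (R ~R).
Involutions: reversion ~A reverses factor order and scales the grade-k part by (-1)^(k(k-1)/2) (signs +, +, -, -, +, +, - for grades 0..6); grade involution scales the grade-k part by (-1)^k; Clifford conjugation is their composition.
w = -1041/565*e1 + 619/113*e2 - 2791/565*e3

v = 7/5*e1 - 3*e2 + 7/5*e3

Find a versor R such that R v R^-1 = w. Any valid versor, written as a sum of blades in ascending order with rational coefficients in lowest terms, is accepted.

Construction: equal norms (both 9) license R = v + w = -50/113*e1 + 280/113*e2 - 400/113*e3 — nothing changes along that direction, while (v - w)/2 changes sign, so v maps onto w.
Answer: -50/113*e1 + 280/113*e2 - 400/113*e3


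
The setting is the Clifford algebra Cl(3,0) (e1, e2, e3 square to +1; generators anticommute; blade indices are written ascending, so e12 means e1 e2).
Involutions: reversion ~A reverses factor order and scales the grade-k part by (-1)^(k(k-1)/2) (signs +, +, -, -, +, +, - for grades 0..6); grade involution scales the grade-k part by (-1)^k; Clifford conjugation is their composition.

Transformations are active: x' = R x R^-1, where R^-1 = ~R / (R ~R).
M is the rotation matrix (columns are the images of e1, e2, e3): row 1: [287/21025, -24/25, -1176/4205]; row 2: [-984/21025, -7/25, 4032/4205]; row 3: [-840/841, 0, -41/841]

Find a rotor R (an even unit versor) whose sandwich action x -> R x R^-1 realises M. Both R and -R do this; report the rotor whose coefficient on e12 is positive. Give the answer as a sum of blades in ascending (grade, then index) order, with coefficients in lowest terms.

Method: write R = a + b12*e12 + b13*e13 + b23*e23 with a^2 + b12^2 + b13^2 + b23^2 = 1 (so R^-1 = ~R). Expanding the columns R e_j ~R gives tr M = 4a^2 - 1 and, from the antisymmetric part, M21 - M12 = -4a*b12, M13 - M31 = 4a*b13, M32 - M23 = -4a*b23.
Here tr M = -265/841, so a^2 = (1 + tr M)/4 = 144/841 and a = ±12/29. Taking a = 12/29: M21 - M12 = 768/841, M13 - M31 = 3024/4205, M32 - M23 = -4032/4205, giving b12 = -16/29, b13 = 63/145, b23 = 84/145, i.e. R = 12/29 - 16/29*e12 + 63/145*e13 + 84/145*e23.
Its e12 coefficient is negative, so report the other preimage -R.
Answer: -12/29 + 16/29*e12 - 63/145*e13 - 84/145*e23. Sheet selection: the two-to-one cover makes ±R indistinguishable at the matrix level (trace -265/841), so uniqueness comes from the required sign on e12.


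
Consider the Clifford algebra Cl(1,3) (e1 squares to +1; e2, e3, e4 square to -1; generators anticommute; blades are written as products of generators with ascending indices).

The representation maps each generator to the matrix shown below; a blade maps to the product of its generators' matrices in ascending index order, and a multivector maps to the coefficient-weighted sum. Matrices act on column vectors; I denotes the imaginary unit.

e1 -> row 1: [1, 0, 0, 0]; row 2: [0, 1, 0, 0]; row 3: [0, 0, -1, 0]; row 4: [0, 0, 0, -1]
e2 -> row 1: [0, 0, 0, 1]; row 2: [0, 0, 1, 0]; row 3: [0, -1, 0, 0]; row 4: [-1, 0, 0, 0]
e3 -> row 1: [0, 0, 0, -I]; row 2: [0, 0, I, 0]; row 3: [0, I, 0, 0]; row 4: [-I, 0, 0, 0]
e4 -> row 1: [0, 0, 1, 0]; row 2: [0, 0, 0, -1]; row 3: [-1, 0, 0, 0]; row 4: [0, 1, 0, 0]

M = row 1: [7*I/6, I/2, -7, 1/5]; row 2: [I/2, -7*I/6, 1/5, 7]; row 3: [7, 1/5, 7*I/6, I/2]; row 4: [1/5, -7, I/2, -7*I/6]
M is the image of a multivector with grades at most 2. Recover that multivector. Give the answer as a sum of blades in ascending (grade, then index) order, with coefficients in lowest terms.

Method: the blade images are trace-orthogonal — tr(rho(e_A) rho(e_B)^-1) = 4 if A = B and 0 otherwise — and rho(e_A)^-1 = (e_A)^2 * rho(e_A) with (e_A)^2 = +1 or -1, so the coefficient of e_A in the preimage is (e_A)^2 * tr(M rho(e_A))/4.
Nonzero projections over blades of grade <= 2: e4: (e4)^2 = -1, tr(M rho(e4)) = 28, coefficient -7; e1 e2: (e1 e2)^2 = +1, tr(M rho(e1 e2)) = 4/5, coefficient 1/5; e2 e3: (e2 e3)^2 = -1, tr(M rho(e2 e3)) = 14/3, coefficient -7/6; e3 e4: (e3 e4)^2 = -1, tr(M rho(e3 e4)) = 2, coefficient -1/2. Every other blade of grade <= 2 projects to 0.
Answer: -7*e4 + 1/5*e1 e2 - 7/6*e2 e3 - 1/2*e3 e4


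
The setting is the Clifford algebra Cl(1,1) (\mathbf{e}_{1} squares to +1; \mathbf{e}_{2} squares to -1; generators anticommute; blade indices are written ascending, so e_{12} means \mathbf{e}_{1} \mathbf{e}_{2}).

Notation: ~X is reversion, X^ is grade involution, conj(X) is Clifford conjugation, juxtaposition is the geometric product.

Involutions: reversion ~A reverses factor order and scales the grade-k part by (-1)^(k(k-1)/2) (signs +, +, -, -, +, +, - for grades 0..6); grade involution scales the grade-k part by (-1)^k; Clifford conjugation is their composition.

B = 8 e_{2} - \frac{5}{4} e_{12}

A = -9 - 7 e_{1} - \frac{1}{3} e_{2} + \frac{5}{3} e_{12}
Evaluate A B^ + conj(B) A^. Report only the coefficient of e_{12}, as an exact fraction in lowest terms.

first term: -\frac{19}{4} + \frac{55}{4} e_{1} + \frac{323}{4} e_{2} + \frac{269}{4} e_{12}
second term: \frac{19}{4} - \frac{55}{4} e_{1} + \frac{253}{4} e_{2} + \frac{179}{4} e_{12}
Answer: 112


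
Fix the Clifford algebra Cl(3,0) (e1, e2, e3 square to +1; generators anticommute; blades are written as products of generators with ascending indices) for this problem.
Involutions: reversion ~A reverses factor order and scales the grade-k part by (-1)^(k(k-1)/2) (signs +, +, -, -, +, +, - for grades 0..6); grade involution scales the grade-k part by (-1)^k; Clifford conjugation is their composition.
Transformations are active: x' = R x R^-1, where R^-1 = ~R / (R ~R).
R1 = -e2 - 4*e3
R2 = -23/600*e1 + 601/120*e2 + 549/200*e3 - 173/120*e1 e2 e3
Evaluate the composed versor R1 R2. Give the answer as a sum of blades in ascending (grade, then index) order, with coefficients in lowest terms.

Distribute over the terms of R1 (each basis-blade product reordered to ascending indices, repeated generators contracted through their squares):
(-e2) R2 = -601/120 - 23/600*e1 e2 - 173/120*e1 e3 - 549/200*e2 e3
(-4*e3) R2 = -549/50 + 173/30*e1 e2 - 23/150*e1 e3 + 601/30*e2 e3
Summing the partial products and collecting blades:
Answer: -9593/600 + 3437/600*e1 e2 - 319/200*e1 e3 + 10373/600*e2 e3


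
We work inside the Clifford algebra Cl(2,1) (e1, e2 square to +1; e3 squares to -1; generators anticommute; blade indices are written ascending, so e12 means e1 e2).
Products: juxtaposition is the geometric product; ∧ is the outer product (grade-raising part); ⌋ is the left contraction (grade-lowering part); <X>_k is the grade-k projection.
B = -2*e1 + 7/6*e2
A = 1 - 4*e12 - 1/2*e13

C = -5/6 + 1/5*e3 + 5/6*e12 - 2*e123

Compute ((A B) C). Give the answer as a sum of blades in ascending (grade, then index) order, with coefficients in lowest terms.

step 1: -20/3*e1 - 41/6*e2 - e3 + 7/12*e123
step 2: -29/30 + 45/4*e1 + 5/36*e2 + 25/72*e3 - 127/60*e12 - 15*e13 + 359/30*e23 - 95/72*e123
Answer: -29/30 + 45/4*e1 + 5/36*e2 + 25/72*e3 - 127/60*e12 - 15*e13 + 359/30*e23 - 95/72*e123


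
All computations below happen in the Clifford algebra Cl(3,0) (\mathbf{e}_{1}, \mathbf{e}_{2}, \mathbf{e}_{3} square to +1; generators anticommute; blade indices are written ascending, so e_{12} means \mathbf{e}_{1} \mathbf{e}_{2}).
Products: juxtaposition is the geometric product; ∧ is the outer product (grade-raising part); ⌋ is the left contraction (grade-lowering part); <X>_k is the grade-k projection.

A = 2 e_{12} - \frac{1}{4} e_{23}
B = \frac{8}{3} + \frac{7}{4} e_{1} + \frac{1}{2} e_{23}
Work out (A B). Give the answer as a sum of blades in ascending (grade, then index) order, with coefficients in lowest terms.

step 1: \frac{1}{8} - \frac{7}{2} e_{2} + \frac{16}{3} e_{12} + e_{13} - \frac{2}{3} e_{23} - \frac{7}{16} e_{123}
Answer: \frac{1}{8} - \frac{7}{2} e_{2} + \frac{16}{3} e_{12} + e_{13} - \frac{2}{3} e_{23} - \frac{7}{16} e_{123}


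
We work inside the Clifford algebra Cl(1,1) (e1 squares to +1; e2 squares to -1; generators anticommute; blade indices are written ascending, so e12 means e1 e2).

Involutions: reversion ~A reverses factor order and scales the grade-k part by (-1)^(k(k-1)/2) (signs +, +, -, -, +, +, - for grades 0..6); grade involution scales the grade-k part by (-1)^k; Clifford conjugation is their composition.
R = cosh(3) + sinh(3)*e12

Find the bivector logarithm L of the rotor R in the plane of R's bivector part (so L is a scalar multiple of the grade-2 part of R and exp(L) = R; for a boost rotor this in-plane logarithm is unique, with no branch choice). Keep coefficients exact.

The scalar part of R is cosh(3), so cosh pins the rapidity up to sign — the sign comes from the bivector part; dividing that part by sinh of the rapidity yields the plane, and the in-plane L = rapidity * plane is unique because the two sign choices cancel.
Concretely: cosh(rapidity) = cosh(3) gives rapidity = ±3, and since rapidity/sinh(rapidity) is even the sign is immaterial: L = (rapidity/sinh(rapidity)) * <R>_2 = (3/sinh(3)) * <R>_2.
Answer: 3*e12


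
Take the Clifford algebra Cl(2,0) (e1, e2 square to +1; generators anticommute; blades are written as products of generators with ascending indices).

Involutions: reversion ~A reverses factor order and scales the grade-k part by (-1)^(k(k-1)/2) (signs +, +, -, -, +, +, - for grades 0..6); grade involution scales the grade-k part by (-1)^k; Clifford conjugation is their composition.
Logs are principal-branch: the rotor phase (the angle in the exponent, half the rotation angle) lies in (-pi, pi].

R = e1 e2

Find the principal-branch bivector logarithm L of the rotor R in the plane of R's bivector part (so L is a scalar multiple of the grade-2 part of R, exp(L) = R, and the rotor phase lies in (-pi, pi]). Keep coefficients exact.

The scalar part of R is 0, so the principal-branch rotor phase is pinned; divide the bivector part by its sine to get the unit plane — L is the phase times that plane.
Concretely: cos(phase) = 0 gives phase = ±pi/2, and since phase/sin(phase) is even the sign is immaterial: L = (phase/sin(phase)) * <R>_2 = (pi/2) * <R>_2.
Answer: pi/2*e1 e2


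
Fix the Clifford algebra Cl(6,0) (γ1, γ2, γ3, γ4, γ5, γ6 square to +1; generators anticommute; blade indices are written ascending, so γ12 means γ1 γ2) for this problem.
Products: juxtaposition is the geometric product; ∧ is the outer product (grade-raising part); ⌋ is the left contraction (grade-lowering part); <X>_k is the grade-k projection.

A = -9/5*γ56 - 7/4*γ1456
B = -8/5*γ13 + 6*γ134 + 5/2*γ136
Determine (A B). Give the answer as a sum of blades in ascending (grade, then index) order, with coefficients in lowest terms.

step 1: -9/2*γ135 - 35/8*γ345 - 21/2*γ356 + 72/25*γ1356 + 14/5*γ3456 - 54/5*γ13456
Answer: -9/2*γ135 - 35/8*γ345 - 21/2*γ356 + 72/25*γ1356 + 14/5*γ3456 - 54/5*γ13456


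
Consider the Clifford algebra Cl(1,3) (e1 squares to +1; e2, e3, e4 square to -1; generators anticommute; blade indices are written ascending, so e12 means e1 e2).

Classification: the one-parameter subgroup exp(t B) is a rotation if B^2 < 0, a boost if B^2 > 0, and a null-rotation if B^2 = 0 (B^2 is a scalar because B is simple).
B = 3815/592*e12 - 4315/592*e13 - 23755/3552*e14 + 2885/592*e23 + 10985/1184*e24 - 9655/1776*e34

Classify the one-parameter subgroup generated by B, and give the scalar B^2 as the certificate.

B^2 term by term: the squares give (3815/592)^2*(e12)^2 + (-4315/592)^2*(e13)^2 + (-23755/3552)^2*(e14)^2 + (2885/592)^2*(e23)^2 + (10985/1184)^2*(e24)^2 + (-9655/1776)^2*(e34)^2 = 14554225/350464*(+1) + 18619225/350464*(+1) + 564300025/12616704*(+1) + 8323225/350464*(-1) + 120670225/1401856*(-1) + 93219025/3154176*(-1) = 0 (each basis 2-blade squares to minus the product of its generators' squares); cross terms between blades sharing an index anticommute and cancel; the commuting (index-disjoint) pairs give grade-4 terms 2*c*c'*(blade product), which cancel blade by blade — e1234: -36833825/525696 + 47400275/350464 - 68533175/1051392 = 0 — confirming B is simple. So B^2 = 0.
Answer: null-rotation, certificate B^2 = 0. One invariant decides it: the square 0 survives every conjugation, and its sign is exactly the classification.
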